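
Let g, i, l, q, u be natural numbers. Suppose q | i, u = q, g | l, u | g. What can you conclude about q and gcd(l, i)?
q | gcd(l, i)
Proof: Because u = q and u | g, q | g. g | l, so q | l. q | i, so q | gcd(l, i).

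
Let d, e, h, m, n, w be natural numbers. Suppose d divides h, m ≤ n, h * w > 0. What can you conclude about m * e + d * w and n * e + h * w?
m * e + d * w ≤ n * e + h * w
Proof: m ≤ n. By multiplying by a non-negative, m * e ≤ n * e. Because d divides h, d * w divides h * w. Since h * w > 0, d * w ≤ h * w. m * e ≤ n * e, so m * e + d * w ≤ n * e + h * w.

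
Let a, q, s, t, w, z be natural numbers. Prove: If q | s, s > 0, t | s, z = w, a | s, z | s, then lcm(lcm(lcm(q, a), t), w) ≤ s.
q | s and a | s, therefore lcm(q, a) | s. Since t | s, lcm(lcm(q, a), t) | s. From z = w and z | s, w | s. lcm(lcm(q, a), t) | s, so lcm(lcm(lcm(q, a), t), w) | s. s > 0, so lcm(lcm(lcm(q, a), t), w) ≤ s.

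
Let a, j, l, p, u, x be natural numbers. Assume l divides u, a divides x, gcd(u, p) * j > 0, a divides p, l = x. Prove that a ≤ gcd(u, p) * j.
Because l = x and l divides u, x divides u. a divides x, so a divides u. Since a divides p, a divides gcd(u, p). Then a divides gcd(u, p) * j. Since gcd(u, p) * j > 0, a ≤ gcd(u, p) * j.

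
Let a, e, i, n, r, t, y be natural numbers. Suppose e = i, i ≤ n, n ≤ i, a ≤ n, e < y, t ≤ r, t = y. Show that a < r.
i ≤ n and n ≤ i, therefore i = n. e = i, so e = n. e < y, so n < y. From t = y and t ≤ r, y ≤ r. Since n < y, n < r. a ≤ n, so a < r.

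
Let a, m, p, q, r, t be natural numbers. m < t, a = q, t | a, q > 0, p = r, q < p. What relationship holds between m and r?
m < r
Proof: a = q and t | a, thus t | q. q > 0, so t ≤ q. m < t, so m < q. p = r and q < p, hence q < r. m < q, so m < r.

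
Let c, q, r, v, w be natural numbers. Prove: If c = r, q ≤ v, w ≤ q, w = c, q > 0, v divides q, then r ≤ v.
w = c and c = r, thus w = r. v divides q and q > 0, thus v ≤ q. Since q ≤ v, q = v. Since w ≤ q, w ≤ v. w = r, so r ≤ v.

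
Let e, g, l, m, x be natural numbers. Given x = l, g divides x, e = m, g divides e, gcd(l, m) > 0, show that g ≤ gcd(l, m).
From x = l and g divides x, g divides l. Since e = m and g divides e, g divides m. g divides l, so g divides gcd(l, m). gcd(l, m) > 0, so g ≤ gcd(l, m).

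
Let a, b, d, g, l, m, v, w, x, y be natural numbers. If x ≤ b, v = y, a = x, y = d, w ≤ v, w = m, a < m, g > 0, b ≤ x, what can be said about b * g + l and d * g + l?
b * g + l < d * g + l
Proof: x ≤ b and b ≤ x, therefore x = b. Because a = x, a = b. w = m and w ≤ v, thus m ≤ v. Since a < m, a < v. a = b, so b < v. v = y, so b < y. Since y = d, b < d. From g > 0, b * g < d * g. Then b * g + l < d * g + l.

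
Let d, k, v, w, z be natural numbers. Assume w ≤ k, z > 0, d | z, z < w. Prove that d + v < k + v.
Because d | z and z > 0, d ≤ z. Since z < w and w ≤ k, z < k. d ≤ z, so d < k. Then d + v < k + v.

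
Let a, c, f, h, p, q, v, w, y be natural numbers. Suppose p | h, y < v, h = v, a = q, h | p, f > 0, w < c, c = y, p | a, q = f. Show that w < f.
c = y and w < c, therefore w < y. y < v, so w < v. a = q and q = f, hence a = f. Since p | h and h | p, p = h. From p | a, h | a. h = v, so v | a. Since a = f, v | f. Since f > 0, v ≤ f. Since w < v, w < f.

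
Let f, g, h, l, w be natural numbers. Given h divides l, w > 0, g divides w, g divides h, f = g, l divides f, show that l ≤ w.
g divides h and h divides l, therefore g divides l. Since f = g and l divides f, l divides g. Because g divides l, g = l. Because g divides w and w > 0, g ≤ w. g = l, so l ≤ w.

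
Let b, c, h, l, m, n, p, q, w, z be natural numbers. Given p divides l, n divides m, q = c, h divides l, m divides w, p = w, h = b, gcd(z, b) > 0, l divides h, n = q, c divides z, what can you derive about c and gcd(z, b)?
c ≤ gcd(z, b)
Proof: n divides m and m divides w, hence n divides w. Since n = q, q divides w. Since l divides h and h divides l, l = h. From h = b, l = b. Because p = w and p divides l, w divides l. From l = b, w divides b. Since q divides w, q divides b. q = c, so c divides b. Since c divides z, c divides gcd(z, b). Since gcd(z, b) > 0, c ≤ gcd(z, b).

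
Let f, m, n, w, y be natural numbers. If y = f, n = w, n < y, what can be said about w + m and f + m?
w + m < f + m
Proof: n = w and n < y, thus w < y. Since y = f, w < f. Then w + m < f + m.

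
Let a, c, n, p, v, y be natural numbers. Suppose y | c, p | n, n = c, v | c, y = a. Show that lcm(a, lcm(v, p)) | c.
Since y = a and y | c, a | c. From n = c and p | n, p | c. v | c, so lcm(v, p) | c. Since a | c, lcm(a, lcm(v, p)) | c.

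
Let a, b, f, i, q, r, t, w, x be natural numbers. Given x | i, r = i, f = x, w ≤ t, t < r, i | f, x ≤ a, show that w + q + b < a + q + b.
Because w ≤ t and t < r, w < r. Since r = i, w < i. f = x and i | f, therefore i | x. x | i, so x = i. Since x ≤ a, i ≤ a. w < i, so w < a. Then w + q < a + q. Then w + q + b < a + q + b.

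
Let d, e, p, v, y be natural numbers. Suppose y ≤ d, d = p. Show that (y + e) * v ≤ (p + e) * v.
d = p and y ≤ d, so y ≤ p. Then y + e ≤ p + e. Then (y + e) * v ≤ (p + e) * v.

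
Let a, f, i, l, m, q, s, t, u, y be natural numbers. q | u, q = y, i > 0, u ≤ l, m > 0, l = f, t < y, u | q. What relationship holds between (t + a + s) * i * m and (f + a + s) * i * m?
(t + a + s) * i * m < (f + a + s) * i * m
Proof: u | q and q | u, hence u = q. Since q = y, u = y. Because u ≤ l, y ≤ l. Because l = f, y ≤ f. t < y, so t < f. Then t + a < f + a. Then t + a + s < f + a + s. Since i > 0, (t + a + s) * i < (f + a + s) * i. m > 0, so (t + a + s) * i * m < (f + a + s) * i * m.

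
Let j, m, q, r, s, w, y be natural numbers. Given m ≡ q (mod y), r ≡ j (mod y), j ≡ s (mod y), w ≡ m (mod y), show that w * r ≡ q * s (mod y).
Since w ≡ m (mod y) and m ≡ q (mod y), w ≡ q (mod y). r ≡ j (mod y) and j ≡ s (mod y), hence r ≡ s (mod y). w ≡ q (mod y), so w * r ≡ q * s (mod y).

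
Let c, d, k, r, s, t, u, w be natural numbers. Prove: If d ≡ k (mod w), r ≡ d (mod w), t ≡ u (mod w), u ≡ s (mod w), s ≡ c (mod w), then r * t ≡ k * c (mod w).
r ≡ d (mod w) and d ≡ k (mod w), hence r ≡ k (mod w). t ≡ u (mod w) and u ≡ s (mod w), hence t ≡ s (mod w). s ≡ c (mod w), so t ≡ c (mod w). Since r ≡ k (mod w), r * t ≡ k * c (mod w).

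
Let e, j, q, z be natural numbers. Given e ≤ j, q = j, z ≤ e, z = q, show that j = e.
z = q and q = j, therefore z = j. Since z ≤ e, j ≤ e. e ≤ j, so j = e.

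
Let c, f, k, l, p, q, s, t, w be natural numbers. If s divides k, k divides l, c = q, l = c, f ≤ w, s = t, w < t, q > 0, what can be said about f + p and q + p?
f + p < q + p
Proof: Because f ≤ w and w < t, f < t. From l = c and c = q, l = q. Since k divides l, k divides q. s divides k, so s divides q. Since q > 0, s ≤ q. Since s = t, t ≤ q. Since f < t, f < q. Then f + p < q + p.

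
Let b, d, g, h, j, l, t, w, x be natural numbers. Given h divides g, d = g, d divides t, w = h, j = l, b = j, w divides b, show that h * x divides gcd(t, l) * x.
d = g and d divides t, so g divides t. Since h divides g, h divides t. From b = j and w divides b, w divides j. Since j = l, w divides l. From w = h, h divides l. h divides t, so h divides gcd(t, l). Then h * x divides gcd(t, l) * x.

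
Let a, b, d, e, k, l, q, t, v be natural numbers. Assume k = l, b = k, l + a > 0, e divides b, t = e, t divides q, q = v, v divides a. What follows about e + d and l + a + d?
e + d ≤ l + a + d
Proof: b = k and k = l, so b = l. e divides b, so e divides l. From q = v and t divides q, t divides v. Since v divides a, t divides a. t = e, so e divides a. e divides l, so e divides l + a. Since l + a > 0, e ≤ l + a. Then e + d ≤ l + a + d.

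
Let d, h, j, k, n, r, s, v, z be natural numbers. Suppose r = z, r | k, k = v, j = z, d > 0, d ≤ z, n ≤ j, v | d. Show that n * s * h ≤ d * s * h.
Since k = v and r | k, r | v. r = z, so z | v. Since v | d, z | d. d > 0, so z ≤ d. Since d ≤ z, z = d. Since j = z, j = d. Since n ≤ j, n ≤ d. Then n * s ≤ d * s. Then n * s * h ≤ d * s * h.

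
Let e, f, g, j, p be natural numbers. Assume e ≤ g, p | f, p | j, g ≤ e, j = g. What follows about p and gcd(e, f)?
p | gcd(e, f)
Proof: g ≤ e and e ≤ g, thus g = e. From j = g, j = e. p | j, so p | e. p | f, so p | gcd(e, f).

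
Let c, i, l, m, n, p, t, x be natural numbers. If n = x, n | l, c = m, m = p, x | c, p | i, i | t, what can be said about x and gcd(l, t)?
x | gcd(l, t)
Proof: Because n = x and n | l, x | l. From c = m and m = p, c = p. x | c, so x | p. Because p | i, x | i. i | t, so x | t. From x | l, x | gcd(l, t).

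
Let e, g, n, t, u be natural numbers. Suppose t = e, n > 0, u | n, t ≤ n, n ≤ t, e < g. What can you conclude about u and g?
u < g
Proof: n ≤ t and t ≤ n, hence n = t. Since t = e, n = e. u | n and n > 0, so u ≤ n. n = e, so u ≤ e. Because e < g, u < g.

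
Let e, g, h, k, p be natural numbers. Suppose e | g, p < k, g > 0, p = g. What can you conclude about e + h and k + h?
e + h < k + h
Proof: e | g and g > 0, thus e ≤ g. p = g and p < k, therefore g < k. Since e ≤ g, e < k. Then e + h < k + h.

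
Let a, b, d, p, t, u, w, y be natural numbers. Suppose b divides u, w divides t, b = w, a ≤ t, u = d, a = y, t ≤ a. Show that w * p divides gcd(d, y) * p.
u = d and b divides u, so b divides d. Since b = w, w divides d. Because t ≤ a and a ≤ t, t = a. a = y, so t = y. Since w divides t, w divides y. w divides d, so w divides gcd(d, y). Then w * p divides gcd(d, y) * p.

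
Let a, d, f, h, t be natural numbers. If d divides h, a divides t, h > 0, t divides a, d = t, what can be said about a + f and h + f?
a + f ≤ h + f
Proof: t divides a and a divides t, so t = a. Because d divides h and h > 0, d ≤ h. Since d = t, t ≤ h. t = a, so a ≤ h. Then a + f ≤ h + f.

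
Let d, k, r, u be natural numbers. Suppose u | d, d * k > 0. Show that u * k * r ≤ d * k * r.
Since u | d, u * k | d * k. Because d * k > 0, u * k ≤ d * k. Then u * k * r ≤ d * k * r.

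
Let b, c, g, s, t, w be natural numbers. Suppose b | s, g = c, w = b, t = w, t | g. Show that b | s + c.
From t = w and w = b, t = b. g = c and t | g, so t | c. Since t = b, b | c. Since b | s, b | s + c.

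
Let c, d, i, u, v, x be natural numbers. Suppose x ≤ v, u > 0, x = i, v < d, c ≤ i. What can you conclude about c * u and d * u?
c * u < d * u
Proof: x = i and x ≤ v, thus i ≤ v. c ≤ i, so c ≤ v. Since v < d, c < d. Since u > 0, by multiplying by a positive, c * u < d * u.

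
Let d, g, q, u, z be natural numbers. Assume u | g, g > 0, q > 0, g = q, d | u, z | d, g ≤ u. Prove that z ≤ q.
u | g and g > 0, therefore u ≤ g. g ≤ u, so u = g. g = q, so u = q. Since d | u, d | q. Since z | d, z | q. Since q > 0, z ≤ q.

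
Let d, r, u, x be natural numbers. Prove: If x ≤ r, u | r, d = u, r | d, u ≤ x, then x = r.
From d = u and r | d, r | u. Since u | r, u = r. u ≤ x, so r ≤ x. From x ≤ r, x = r.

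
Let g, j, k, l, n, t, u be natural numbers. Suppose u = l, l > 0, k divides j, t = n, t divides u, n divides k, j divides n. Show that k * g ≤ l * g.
k divides j and j divides n, so k divides n. Since n divides k, n = k. t = n and t divides u, hence n divides u. Since u = l, n divides l. Since n = k, k divides l. Since l > 0, k ≤ l. By multiplying by a non-negative, k * g ≤ l * g.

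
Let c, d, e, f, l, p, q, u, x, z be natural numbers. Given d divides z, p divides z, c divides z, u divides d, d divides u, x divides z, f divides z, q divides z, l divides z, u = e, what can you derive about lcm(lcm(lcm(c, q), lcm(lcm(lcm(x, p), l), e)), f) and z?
lcm(lcm(lcm(c, q), lcm(lcm(lcm(x, p), l), e)), f) divides z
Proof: From c divides z and q divides z, lcm(c, q) divides z. Since x divides z and p divides z, lcm(x, p) divides z. Since l divides z, lcm(lcm(x, p), l) divides z. d divides u and u divides d, hence d = u. Since d divides z, u divides z. Since u = e, e divides z. Since lcm(lcm(x, p), l) divides z, lcm(lcm(lcm(x, p), l), e) divides z. Since lcm(c, q) divides z, lcm(lcm(c, q), lcm(lcm(lcm(x, p), l), e)) divides z. f divides z, so lcm(lcm(lcm(c, q), lcm(lcm(lcm(x, p), l), e)), f) divides z.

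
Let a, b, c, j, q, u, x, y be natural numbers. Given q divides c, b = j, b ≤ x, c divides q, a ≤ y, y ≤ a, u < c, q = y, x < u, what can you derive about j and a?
j < a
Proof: y ≤ a and a ≤ y, thus y = a. Since q = y, q = a. c divides q and q divides c, therefore c = q. b = j and b ≤ x, so j ≤ x. x < u and u < c, hence x < c. Since j ≤ x, j < c. Since c = q, j < q. q = a, so j < a.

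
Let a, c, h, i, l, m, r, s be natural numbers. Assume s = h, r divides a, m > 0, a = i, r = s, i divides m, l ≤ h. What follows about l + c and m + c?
l + c ≤ m + c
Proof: From a = i and r divides a, r divides i. Since r = s, s divides i. s = h, so h divides i. Since i divides m, h divides m. m > 0, so h ≤ m. Since l ≤ h, l ≤ m. Then l + c ≤ m + c.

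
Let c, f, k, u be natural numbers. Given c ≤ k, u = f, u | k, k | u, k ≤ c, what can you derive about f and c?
f = c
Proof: From c ≤ k and k ≤ c, c = k. From k | u and u | k, k = u. c = k, so c = u. u = f, so c = f. Then f = c.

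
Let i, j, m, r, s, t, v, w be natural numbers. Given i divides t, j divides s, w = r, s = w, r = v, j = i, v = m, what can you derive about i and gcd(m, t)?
i divides gcd(m, t)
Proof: Because s = w and w = r, s = r. j = i and j divides s, so i divides s. s = r, so i divides r. Since r = v, i divides v. v = m, so i divides m. Since i divides t, i divides gcd(m, t).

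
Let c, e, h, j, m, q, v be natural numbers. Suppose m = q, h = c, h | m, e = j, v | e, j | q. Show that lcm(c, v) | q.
Because h = c and h | m, c | m. Since m = q, c | q. From e = j and v | e, v | j. j | q, so v | q. From c | q, lcm(c, v) | q.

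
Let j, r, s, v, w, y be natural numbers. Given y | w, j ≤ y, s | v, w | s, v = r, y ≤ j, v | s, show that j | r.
From y ≤ j and j ≤ y, y = j. Since s | v and v | s, s = v. Since v = r, s = r. Because w | s, w | r. Since y | w, y | r. y = j, so j | r.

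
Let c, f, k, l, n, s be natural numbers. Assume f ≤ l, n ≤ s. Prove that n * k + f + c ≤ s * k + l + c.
n ≤ s. By multiplying by a non-negative, n * k ≤ s * k. f ≤ l, thus f + c ≤ l + c. Because n * k ≤ s * k, n * k + f + c ≤ s * k + l + c.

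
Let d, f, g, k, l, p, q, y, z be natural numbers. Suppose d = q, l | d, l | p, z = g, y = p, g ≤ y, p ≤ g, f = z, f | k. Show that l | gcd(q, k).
Since d = q and l | d, l | q. y = p and g ≤ y, hence g ≤ p. p ≤ g, so g = p. Since z = g, z = p. f = z and f | k, therefore z | k. z = p, so p | k. l | p, so l | k. Since l | q, l | gcd(q, k).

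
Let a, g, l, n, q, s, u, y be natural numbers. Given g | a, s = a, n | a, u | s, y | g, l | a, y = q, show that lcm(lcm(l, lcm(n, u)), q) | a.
s = a and u | s, so u | a. Since n | a, lcm(n, u) | a. Since l | a, lcm(l, lcm(n, u)) | a. Because y | g and g | a, y | a. Because y = q, q | a. lcm(l, lcm(n, u)) | a, so lcm(lcm(l, lcm(n, u)), q) | a.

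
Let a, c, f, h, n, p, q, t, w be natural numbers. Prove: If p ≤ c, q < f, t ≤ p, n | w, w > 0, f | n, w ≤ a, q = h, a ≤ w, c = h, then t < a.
w ≤ a and a ≤ w, hence w = a. c = h and p ≤ c, so p ≤ h. q = h and q < f, therefore h < f. p ≤ h, so p < f. t ≤ p, so t < f. From f | n and n | w, f | w. Since w > 0, f ≤ w. t < f, so t < w. Since w = a, t < a.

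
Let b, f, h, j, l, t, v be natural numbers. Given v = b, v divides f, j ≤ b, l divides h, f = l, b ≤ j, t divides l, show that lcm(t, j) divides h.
b ≤ j and j ≤ b, hence b = j. v = b and v divides f, hence b divides f. f = l, so b divides l. b = j, so j divides l. Since t divides l, lcm(t, j) divides l. From l divides h, lcm(t, j) divides h.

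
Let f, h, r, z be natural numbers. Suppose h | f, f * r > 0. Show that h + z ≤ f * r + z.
h | f, hence h | f * r. Since f * r > 0, h ≤ f * r. Then h + z ≤ f * r + z.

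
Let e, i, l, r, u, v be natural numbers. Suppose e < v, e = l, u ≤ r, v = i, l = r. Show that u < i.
v = i and e < v, so e < i. Since e = l, l < i. Since l = r, r < i. u ≤ r, so u < i.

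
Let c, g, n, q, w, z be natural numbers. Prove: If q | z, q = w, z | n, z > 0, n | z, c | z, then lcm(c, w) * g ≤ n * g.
z | n and n | z, hence z = n. q = w and q | z, therefore w | z. From c | z, lcm(c, w) | z. z > 0, so lcm(c, w) ≤ z. Because z = n, lcm(c, w) ≤ n. Then lcm(c, w) * g ≤ n * g.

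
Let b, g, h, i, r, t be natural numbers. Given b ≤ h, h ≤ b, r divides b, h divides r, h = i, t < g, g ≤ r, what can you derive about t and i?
t < i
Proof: b ≤ h and h ≤ b, thus b = h. r divides b, so r divides h. Because h divides r, r = h. h = i, so r = i. t < g and g ≤ r, therefore t < r. From r = i, t < i.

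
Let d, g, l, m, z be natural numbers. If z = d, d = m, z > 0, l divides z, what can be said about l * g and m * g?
l * g ≤ m * g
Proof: l divides z and z > 0, thus l ≤ z. z = d, so l ≤ d. Since d = m, l ≤ m. By multiplying by a non-negative, l * g ≤ m * g.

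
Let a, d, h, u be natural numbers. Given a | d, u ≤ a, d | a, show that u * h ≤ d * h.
Because a | d and d | a, a = d. u ≤ a, so u ≤ d. Then u * h ≤ d * h.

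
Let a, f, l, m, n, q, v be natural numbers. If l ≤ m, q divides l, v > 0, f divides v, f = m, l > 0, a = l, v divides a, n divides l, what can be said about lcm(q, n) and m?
lcm(q, n) divides m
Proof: f = m and f divides v, so m divides v. v > 0, so m ≤ v. Since a = l and v divides a, v divides l. l > 0, so v ≤ l. Since m ≤ v, m ≤ l. l ≤ m, so l = m. q divides l and n divides l, thus lcm(q, n) divides l. From l = m, lcm(q, n) divides m.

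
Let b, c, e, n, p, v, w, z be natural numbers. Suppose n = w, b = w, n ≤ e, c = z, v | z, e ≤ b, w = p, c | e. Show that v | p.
Because b = w and e ≤ b, e ≤ w. n = w and n ≤ e, therefore w ≤ e. Since e ≤ w, e = w. Since w = p, e = p. c = z and c | e, so z | e. e = p, so z | p. v | z, so v | p.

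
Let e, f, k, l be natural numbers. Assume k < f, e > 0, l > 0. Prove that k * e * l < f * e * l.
Since k < f and e > 0, k * e < f * e. l > 0, so k * e * l < f * e * l.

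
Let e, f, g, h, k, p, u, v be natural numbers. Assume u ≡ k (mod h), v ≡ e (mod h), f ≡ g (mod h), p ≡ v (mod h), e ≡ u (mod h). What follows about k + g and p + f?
k + g ≡ p + f (mod h)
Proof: p ≡ v (mod h) and v ≡ e (mod h), so p ≡ e (mod h). Since e ≡ u (mod h), p ≡ u (mod h). Because u ≡ k (mod h), p ≡ k (mod h). Since f ≡ g (mod h), by adding congruences, p + f ≡ k + g (mod h). Then k + g ≡ p + f (mod h).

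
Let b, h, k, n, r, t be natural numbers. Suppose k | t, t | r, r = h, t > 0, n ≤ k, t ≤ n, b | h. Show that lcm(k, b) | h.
t ≤ n and n ≤ k, hence t ≤ k. Because k | t and t > 0, k ≤ t. Since t ≤ k, t = k. r = h and t | r, thus t | h. t = k, so k | h. From b | h, lcm(k, b) | h.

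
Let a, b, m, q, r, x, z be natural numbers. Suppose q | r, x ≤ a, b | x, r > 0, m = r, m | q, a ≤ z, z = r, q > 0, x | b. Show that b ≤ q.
m = r and m | q, hence r | q. q > 0, so r ≤ q. q | r and r > 0, thus q ≤ r. r ≤ q, so r = q. Because z = r, z = q. x | b and b | x, hence x = b. x ≤ a, so b ≤ a. a ≤ z, so b ≤ z. z = q, so b ≤ q.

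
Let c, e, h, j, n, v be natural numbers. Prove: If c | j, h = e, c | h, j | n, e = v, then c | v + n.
Because h = e and e = v, h = v. Because c | h, c | v. Since c | j and j | n, c | n. Since c | v, c | v + n.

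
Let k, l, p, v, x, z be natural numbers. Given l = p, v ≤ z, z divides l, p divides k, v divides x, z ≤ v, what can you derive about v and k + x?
v divides k + x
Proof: z ≤ v and v ≤ z, hence z = v. From l = p and z divides l, z divides p. Since z = v, v divides p. Since p divides k, v divides k. v divides x, so v divides k + x.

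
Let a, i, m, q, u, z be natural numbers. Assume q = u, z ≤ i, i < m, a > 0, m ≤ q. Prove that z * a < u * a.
Since q = u and m ≤ q, m ≤ u. From i < m, i < u. Since z ≤ i, z < u. Since a > 0, z * a < u * a.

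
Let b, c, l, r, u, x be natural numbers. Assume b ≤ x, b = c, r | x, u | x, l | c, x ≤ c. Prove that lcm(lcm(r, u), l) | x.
Because r | x and u | x, lcm(r, u) | x. b = c and b ≤ x, so c ≤ x. From x ≤ c, c = x. l | c, so l | x. From lcm(r, u) | x, lcm(lcm(r, u), l) | x.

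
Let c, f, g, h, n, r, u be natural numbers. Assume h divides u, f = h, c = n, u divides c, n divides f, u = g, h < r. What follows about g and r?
g < r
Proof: c = n and u divides c, thus u divides n. n divides f, so u divides f. Since f = h, u divides h. h divides u, so h = u. Since u = g, h = g. Since h < r, g < r.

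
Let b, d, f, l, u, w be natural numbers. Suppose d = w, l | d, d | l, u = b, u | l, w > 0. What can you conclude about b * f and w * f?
b * f ≤ w * f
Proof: Since l | d and d | l, l = d. u = b and u | l, so b | l. Because l = d, b | d. Since d = w, b | w. w > 0, so b ≤ w. Then b * f ≤ w * f.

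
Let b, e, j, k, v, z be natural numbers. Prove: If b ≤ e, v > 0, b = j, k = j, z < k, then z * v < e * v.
k = j and z < k, therefore z < j. b = j and b ≤ e, so j ≤ e. z < j, so z < e. From v > 0, z * v < e * v.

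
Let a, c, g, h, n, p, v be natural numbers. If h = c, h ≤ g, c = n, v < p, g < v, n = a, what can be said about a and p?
a < p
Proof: c = n and n = a, so c = a. Since h = c and h ≤ g, c ≤ g. Because g < v and v < p, g < p. Since c ≤ g, c < p. c = a, so a < p.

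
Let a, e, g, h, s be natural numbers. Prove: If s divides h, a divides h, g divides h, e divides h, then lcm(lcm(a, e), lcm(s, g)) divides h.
From a divides h and e divides h, lcm(a, e) divides h. From s divides h and g divides h, lcm(s, g) divides h. Since lcm(a, e) divides h, lcm(lcm(a, e), lcm(s, g)) divides h.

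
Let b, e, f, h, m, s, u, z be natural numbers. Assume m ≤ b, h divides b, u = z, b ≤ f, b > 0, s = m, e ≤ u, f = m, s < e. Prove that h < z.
h divides b and b > 0, so h ≤ b. f = m and b ≤ f, thus b ≤ m. Because m ≤ b, m = b. s < e and e ≤ u, so s < u. Since s = m, m < u. u = z, so m < z. m = b, so b < z. Since h ≤ b, h < z.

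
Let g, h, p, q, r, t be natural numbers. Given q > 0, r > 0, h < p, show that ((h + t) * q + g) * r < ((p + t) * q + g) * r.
h < p, thus h + t < p + t. Since q > 0, by multiplying by a positive, (h + t) * q < (p + t) * q. Then (h + t) * q + g < (p + t) * q + g. From r > 0, by multiplying by a positive, ((h + t) * q + g) * r < ((p + t) * q + g) * r.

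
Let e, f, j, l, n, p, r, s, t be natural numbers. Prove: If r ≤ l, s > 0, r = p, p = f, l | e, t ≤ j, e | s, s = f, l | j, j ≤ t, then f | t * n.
Because l | e and e | s, l | s. s > 0, so l ≤ s. s = f, so l ≤ f. r = p and p = f, thus r = f. r ≤ l, so f ≤ l. Because l ≤ f, l = f. j ≤ t and t ≤ j, hence j = t. Since l | j, l | t. From l = f, f | t. Then f | t * n.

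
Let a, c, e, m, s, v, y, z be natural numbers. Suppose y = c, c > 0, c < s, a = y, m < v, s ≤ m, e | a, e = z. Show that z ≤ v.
a = y and e | a, so e | y. Because y = c, e | c. Since e = z, z | c. Since c > 0, z ≤ c. Since c < s and s ≤ m, c < m. m < v, so c < v. z ≤ c, so z < v. Then z ≤ v.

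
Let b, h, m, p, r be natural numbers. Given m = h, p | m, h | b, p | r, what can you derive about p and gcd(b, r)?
p | gcd(b, r)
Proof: From m = h and p | m, p | h. h | b, so p | b. Since p | r, p | gcd(b, r).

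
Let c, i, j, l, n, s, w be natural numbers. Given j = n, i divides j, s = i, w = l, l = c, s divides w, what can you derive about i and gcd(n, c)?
i divides gcd(n, c)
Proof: j = n and i divides j, thus i divides n. Because w = l and l = c, w = c. s divides w, so s divides c. Since s = i, i divides c. Since i divides n, i divides gcd(n, c).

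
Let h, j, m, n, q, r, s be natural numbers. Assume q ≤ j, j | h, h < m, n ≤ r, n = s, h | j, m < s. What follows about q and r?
q < r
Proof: h | j and j | h, hence h = j. Since h < m, j < m. Since m < s, j < s. q ≤ j, so q < s. n = s and n ≤ r, thus s ≤ r. q < s, so q < r.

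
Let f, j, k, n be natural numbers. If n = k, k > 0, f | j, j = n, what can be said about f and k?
f ≤ k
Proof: j = n and n = k, therefore j = k. Since f | j, f | k. Since k > 0, f ≤ k.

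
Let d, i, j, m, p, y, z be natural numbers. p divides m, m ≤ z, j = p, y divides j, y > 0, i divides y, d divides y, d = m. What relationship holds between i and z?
i ≤ z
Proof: Since j = p and y divides j, y divides p. Since p divides m, y divides m. d = m and d divides y, hence m divides y. y divides m, so y = m. i divides y and y > 0, thus i ≤ y. y = m, so i ≤ m. Since m ≤ z, i ≤ z.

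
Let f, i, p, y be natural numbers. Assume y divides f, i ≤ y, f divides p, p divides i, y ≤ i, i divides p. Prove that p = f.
y ≤ i and i ≤ y, so y = i. i divides p and p divides i, so i = p. Since y = i, y = p. y divides f, so p divides f. From f divides p, p = f.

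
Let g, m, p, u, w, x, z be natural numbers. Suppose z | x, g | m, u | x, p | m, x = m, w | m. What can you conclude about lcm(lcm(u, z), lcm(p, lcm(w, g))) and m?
lcm(lcm(u, z), lcm(p, lcm(w, g))) | m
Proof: u | x and z | x, hence lcm(u, z) | x. Since x = m, lcm(u, z) | m. Because w | m and g | m, lcm(w, g) | m. Since p | m, lcm(p, lcm(w, g)) | m. lcm(u, z) | m, so lcm(lcm(u, z), lcm(p, lcm(w, g))) | m.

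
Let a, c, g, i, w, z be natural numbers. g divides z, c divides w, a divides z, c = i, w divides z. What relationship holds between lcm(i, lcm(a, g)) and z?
lcm(i, lcm(a, g)) divides z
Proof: c divides w and w divides z, so c divides z. c = i, so i divides z. a divides z and g divides z, therefore lcm(a, g) divides z. Since i divides z, lcm(i, lcm(a, g)) divides z.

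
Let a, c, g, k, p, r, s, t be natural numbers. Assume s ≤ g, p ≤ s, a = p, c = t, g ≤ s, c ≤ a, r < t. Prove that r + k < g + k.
c = t and c ≤ a, so t ≤ a. Since a = p, t ≤ p. Since r < t, r < p. Since s ≤ g and g ≤ s, s = g. Since p ≤ s, p ≤ g. r < p, so r < g. Then r + k < g + k.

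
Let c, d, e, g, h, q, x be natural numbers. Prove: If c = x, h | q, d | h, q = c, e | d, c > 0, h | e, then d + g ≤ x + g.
h | e and e | d, therefore h | d. d | h, so h = d. q = c and h | q, therefore h | c. c > 0, so h ≤ c. From c = x, h ≤ x. h = d, so d ≤ x. Then d + g ≤ x + g.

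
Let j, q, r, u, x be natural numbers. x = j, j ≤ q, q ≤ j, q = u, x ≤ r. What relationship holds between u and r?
u ≤ r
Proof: j ≤ q and q ≤ j, hence j = q. Because x = j, x = q. Since q = u, x = u. x ≤ r, so u ≤ r.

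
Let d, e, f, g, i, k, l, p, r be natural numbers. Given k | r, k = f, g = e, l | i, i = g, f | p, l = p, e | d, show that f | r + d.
k = f and k | r, thus f | r. l = p and l | i, so p | i. Because i = g, p | g. Since f | p, f | g. Since g = e, f | e. Since e | d, f | d. Since f | r, f | r + d.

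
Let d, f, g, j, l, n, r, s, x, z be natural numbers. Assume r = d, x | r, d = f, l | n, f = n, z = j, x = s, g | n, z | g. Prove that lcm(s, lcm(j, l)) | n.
d = f and f = n, therefore d = n. Since r = d and x | r, x | d. Since x = s, s | d. d = n, so s | n. Because z = j and z | g, j | g. Since g | n, j | n. l | n, so lcm(j, l) | n. Since s | n, lcm(s, lcm(j, l)) | n.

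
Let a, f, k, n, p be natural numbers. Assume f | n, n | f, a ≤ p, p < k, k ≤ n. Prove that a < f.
n | f and f | n, hence n = f. p < k and k ≤ n, therefore p < n. n = f, so p < f. a ≤ p, so a < f.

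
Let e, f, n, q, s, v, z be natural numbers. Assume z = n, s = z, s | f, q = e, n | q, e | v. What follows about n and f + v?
n | f + v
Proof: s = z and s | f, thus z | f. Since z = n, n | f. q = e and n | q, hence n | e. Since e | v, n | v. Since n | f, n | f + v.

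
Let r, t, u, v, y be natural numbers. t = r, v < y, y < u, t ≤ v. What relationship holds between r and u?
r < u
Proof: Since t = r and t ≤ v, r ≤ v. Since v < y, r < y. Since y < u, r < u.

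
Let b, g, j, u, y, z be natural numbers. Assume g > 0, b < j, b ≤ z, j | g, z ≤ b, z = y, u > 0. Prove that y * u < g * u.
b ≤ z and z ≤ b, therefore b = z. From z = y, b = y. b < j, so y < j. Because j | g and g > 0, j ≤ g. Since y < j, y < g. Since u > 0, y * u < g * u.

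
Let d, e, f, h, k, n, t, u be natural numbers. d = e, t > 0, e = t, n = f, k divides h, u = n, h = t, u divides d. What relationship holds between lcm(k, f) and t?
lcm(k, f) ≤ t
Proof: h = t and k divides h, thus k divides t. d = e and e = t, thus d = t. u = n and u divides d, so n divides d. From n = f, f divides d. Because d = t, f divides t. k divides t, so lcm(k, f) divides t. Since t > 0, lcm(k, f) ≤ t.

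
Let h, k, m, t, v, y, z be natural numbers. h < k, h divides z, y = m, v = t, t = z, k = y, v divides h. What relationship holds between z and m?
z < m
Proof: k = y and y = m, hence k = m. From v = t and t = z, v = z. v divides h, so z divides h. From h divides z, h = z. From h < k, z < k. Since k = m, z < m.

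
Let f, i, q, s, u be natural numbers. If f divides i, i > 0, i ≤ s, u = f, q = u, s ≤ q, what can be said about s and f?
s = f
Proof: Since q = u and u = f, q = f. Since s ≤ q, s ≤ f. f divides i and i > 0, thus f ≤ i. i ≤ s, so f ≤ s. Since s ≤ f, s = f.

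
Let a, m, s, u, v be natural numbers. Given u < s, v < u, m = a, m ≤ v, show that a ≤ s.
m = a and m ≤ v, therefore a ≤ v. v < u and u < s, therefore v < s. Since a ≤ v, a < s. Then a ≤ s.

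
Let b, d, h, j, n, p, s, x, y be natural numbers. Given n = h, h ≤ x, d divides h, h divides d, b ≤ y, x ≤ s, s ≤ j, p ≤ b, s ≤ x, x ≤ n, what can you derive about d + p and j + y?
d + p ≤ j + y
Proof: Because n = h and x ≤ n, x ≤ h. Since h ≤ x, x = h. h divides d and d divides h, thus h = d. x = h, so x = d. s ≤ x and x ≤ s, so s = x. Since s ≤ j, x ≤ j. x = d, so d ≤ j. Because p ≤ b and b ≤ y, p ≤ y. d ≤ j, so d + p ≤ j + y.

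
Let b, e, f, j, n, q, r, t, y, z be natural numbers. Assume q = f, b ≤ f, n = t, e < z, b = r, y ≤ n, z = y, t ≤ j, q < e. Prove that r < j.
b = r and b ≤ f, thus r ≤ f. q = f and q < e, so f < e. Because z = y and e < z, e < y. Since n = t and y ≤ n, y ≤ t. Since e < y, e < t. Because t ≤ j, e < j. Because f < e, f < j. r ≤ f, so r < j.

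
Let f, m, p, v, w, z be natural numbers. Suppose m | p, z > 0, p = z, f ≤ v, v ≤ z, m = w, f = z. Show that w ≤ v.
f = z and f ≤ v, thus z ≤ v. Since v ≤ z, z = v. m = w and m | p, hence w | p. Since p = z, w | z. z > 0, so w ≤ z. Since z = v, w ≤ v.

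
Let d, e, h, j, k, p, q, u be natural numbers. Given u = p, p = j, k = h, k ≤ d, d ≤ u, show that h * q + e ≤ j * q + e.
Since u = p and p = j, u = j. k = h and k ≤ d, so h ≤ d. Since d ≤ u, h ≤ u. u = j, so h ≤ j. By multiplying by a non-negative, h * q ≤ j * q. Then h * q + e ≤ j * q + e.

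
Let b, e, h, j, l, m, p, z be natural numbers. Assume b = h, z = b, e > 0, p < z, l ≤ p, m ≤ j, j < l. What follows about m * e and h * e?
m * e < h * e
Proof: From m ≤ j and j < l, m < l. Since l ≤ p, m < p. z = b and b = h, therefore z = h. p < z, so p < h. m < p, so m < h. e > 0, so m * e < h * e.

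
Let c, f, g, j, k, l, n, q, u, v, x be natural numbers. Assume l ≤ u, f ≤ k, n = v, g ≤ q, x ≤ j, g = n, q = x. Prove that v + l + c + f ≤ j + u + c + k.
From q = x and g ≤ q, g ≤ x. Since g = n, n ≤ x. Since x ≤ j, n ≤ j. Since n = v, v ≤ j. Since l ≤ u, l + c ≤ u + c. v ≤ j, so v + l + c ≤ j + u + c. f ≤ k, so v + l + c + f ≤ j + u + c + k.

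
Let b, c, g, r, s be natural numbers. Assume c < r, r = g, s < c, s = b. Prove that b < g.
From s < c and c < r, s < r. r = g, so s < g. Since s = b, b < g.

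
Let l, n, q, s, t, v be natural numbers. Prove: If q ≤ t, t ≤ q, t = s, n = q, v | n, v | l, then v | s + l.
Because q ≤ t and t ≤ q, q = t. t = s, so q = s. n = q and v | n, thus v | q. q = s, so v | s. v | l, so v | s + l.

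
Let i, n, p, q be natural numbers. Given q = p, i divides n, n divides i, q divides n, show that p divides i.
Since n divides i and i divides n, n = i. q divides n, so q divides i. Because q = p, p divides i.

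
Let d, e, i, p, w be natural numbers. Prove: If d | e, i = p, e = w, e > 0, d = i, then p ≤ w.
d = i and i = p, thus d = p. Because d | e and e > 0, d ≤ e. d = p, so p ≤ e. e = w, so p ≤ w.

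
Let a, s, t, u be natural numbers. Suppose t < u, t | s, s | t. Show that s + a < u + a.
t | s and s | t, hence t = s. t < u, so s < u. Then s + a < u + a.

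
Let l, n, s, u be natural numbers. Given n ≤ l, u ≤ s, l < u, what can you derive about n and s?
n < s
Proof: n ≤ l and l < u, thus n < u. Since u ≤ s, n < s.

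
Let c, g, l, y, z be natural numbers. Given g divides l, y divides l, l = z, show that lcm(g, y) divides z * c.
g divides l and y divides l, hence lcm(g, y) divides l. Since l = z, lcm(g, y) divides z. Then lcm(g, y) divides z * c.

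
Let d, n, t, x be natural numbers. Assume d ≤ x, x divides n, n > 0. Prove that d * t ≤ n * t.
x divides n and n > 0, so x ≤ n. Since d ≤ x, d ≤ n. By multiplying by a non-negative, d * t ≤ n * t.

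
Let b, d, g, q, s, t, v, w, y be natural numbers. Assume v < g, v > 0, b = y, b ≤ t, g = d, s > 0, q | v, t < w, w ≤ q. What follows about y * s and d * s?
y * s < d * s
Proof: q | v and v > 0, thus q ≤ v. Since w ≤ q, w ≤ v. From g = d and v < g, v < d. Since w ≤ v, w < d. t < w, so t < d. Since b ≤ t, b < d. Since b = y, y < d. Since s > 0, y * s < d * s.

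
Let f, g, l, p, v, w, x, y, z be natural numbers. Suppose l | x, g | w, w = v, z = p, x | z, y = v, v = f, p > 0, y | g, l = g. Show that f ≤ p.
Because w = v and g | w, g | v. y = v and y | g, therefore v | g. g | v, so g = v. Since l = g, l = v. Because l | x, v | x. z = p and x | z, thus x | p. v | x, so v | p. Since p > 0, v ≤ p. v = f, so f ≤ p.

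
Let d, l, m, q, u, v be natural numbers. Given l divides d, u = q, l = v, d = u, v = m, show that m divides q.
d = u and l divides d, thus l divides u. Since u = q, l divides q. Since l = v, v divides q. Since v = m, m divides q.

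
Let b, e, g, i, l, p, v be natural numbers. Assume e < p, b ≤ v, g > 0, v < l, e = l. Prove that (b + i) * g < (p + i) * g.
Since b ≤ v and v < l, b < l. e = l and e < p, therefore l < p. Since b < l, b < p. Then b + i < p + i. Since g > 0, (b + i) * g < (p + i) * g.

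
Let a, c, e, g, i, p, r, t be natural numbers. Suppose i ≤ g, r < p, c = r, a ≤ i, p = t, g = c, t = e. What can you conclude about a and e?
a < e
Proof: Because g = c and c = r, g = r. i ≤ g, so i ≤ r. a ≤ i, so a ≤ r. p = t and t = e, hence p = e. Since r < p, r < e. Since a ≤ r, a < e.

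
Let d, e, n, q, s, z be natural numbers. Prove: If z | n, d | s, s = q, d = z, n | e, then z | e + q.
z | n and n | e, so z | e. Since d = z and d | s, z | s. s = q, so z | q. Since z | e, z | e + q.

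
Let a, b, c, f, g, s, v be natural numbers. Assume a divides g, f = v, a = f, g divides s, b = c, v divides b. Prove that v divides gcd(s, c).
Since a = f and a divides g, f divides g. f = v, so v divides g. Since g divides s, v divides s. b = c and v divides b, hence v divides c. Since v divides s, v divides gcd(s, c).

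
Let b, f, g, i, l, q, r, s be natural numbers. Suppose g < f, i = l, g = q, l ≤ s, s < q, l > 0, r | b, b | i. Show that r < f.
i = l and b | i, hence b | l. r | b, so r | l. Since l > 0, r ≤ l. Since l ≤ s and s < q, l < q. g = q and g < f, so q < f. l < q, so l < f. r ≤ l, so r < f.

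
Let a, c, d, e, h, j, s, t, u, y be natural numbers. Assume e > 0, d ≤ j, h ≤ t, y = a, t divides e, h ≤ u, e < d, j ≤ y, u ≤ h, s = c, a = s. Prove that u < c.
From y = a and a = s, y = s. s = c, so y = c. h ≤ u and u ≤ h, so h = u. t divides e and e > 0, hence t ≤ e. e < d and d ≤ j, therefore e < j. Since j ≤ y, e < y. Since t ≤ e, t < y. Since h ≤ t, h < y. Since h = u, u < y. Since y = c, u < c.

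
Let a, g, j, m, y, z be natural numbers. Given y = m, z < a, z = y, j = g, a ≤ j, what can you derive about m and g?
m < g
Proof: Since z = y and y = m, z = m. z < a, so m < a. j = g and a ≤ j, so a ≤ g. Since m < a, m < g.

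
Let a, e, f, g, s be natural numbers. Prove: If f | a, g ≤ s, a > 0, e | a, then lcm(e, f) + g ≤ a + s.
e | a and f | a, thus lcm(e, f) | a. a > 0, so lcm(e, f) ≤ a. From g ≤ s, lcm(e, f) + g ≤ a + s.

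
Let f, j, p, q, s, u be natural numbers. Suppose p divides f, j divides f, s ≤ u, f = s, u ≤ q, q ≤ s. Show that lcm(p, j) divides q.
From s ≤ u and u ≤ q, s ≤ q. Since q ≤ s, s = q. f = s, so f = q. Because p divides f and j divides f, lcm(p, j) divides f. Since f = q, lcm(p, j) divides q.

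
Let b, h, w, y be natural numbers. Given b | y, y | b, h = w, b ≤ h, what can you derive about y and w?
y ≤ w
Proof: Since b | y and y | b, b = y. Since h = w and b ≤ h, b ≤ w. Since b = y, y ≤ w.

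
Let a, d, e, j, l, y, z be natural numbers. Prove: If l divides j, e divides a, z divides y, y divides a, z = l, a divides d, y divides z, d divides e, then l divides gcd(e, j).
y divides z and z divides y, hence y = z. Since z = l, y = l. Because a divides d and d divides e, a divides e. Because e divides a, a = e. From y divides a, y divides e. y = l, so l divides e. Since l divides j, l divides gcd(e, j).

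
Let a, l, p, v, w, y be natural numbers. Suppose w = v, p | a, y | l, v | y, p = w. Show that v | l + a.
From v | y and y | l, v | l. Because p = w and w = v, p = v. Since p | a, v | a. Because v | l, v | l + a.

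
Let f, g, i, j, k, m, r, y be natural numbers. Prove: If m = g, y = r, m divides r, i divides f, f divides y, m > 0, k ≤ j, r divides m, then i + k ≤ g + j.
Since r divides m and m divides r, r = m. y = r and f divides y, hence f divides r. r = m, so f divides m. i divides f, so i divides m. Since m > 0, i ≤ m. Since m = g, i ≤ g. Because k ≤ j, i + k ≤ g + j.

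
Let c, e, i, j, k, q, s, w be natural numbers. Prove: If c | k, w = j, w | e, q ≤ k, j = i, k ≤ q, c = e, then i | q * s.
Because w = j and j = i, w = i. k ≤ q and q ≤ k, thus k = q. c = e and c | k, hence e | k. Because w | e, w | k. Since k = q, w | q. Since w = i, i | q. Then i | q * s.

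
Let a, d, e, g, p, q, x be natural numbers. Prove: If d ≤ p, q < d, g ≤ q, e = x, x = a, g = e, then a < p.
Because e = x and x = a, e = a. g = e and g ≤ q, therefore e ≤ q. Because q < d and d ≤ p, q < p. e ≤ q, so e < p. e = a, so a < p.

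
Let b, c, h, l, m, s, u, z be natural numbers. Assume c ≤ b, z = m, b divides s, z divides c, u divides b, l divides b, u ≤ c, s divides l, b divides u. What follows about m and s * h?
m divides s * h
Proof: Since u divides b and b divides u, u = b. u ≤ c, so b ≤ c. Since c ≤ b, c = b. Since s divides l and l divides b, s divides b. Since b divides s, b = s. c = b, so c = s. Since z = m and z divides c, m divides c. c = s, so m divides s. Then m divides s * h.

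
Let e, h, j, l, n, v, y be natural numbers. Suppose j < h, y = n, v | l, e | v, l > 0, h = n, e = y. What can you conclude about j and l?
j < l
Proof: Since h = n and j < h, j < n. e = y and y = n, therefore e = n. e | v and v | l, thus e | l. l > 0, so e ≤ l. Because e = n, n ≤ l. Since j < n, j < l.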